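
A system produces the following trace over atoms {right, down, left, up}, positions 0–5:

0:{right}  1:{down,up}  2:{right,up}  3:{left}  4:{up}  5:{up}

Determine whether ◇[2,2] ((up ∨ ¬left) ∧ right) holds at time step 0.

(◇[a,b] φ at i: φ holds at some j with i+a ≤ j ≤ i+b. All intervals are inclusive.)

Check ((up ∨ ¬left) ∧ right) at each j in [2,2]:
  j=2: true
Found at j=2 → formula holds.

Yes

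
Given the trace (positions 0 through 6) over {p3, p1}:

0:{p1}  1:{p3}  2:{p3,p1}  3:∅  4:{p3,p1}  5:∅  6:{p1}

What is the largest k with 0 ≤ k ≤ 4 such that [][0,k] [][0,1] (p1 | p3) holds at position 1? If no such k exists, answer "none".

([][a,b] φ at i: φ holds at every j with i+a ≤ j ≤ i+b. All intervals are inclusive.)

0

[][0,1] (p1 | p3) must hold from j=1 onward; find where it first fails.
  j=1: holds
  j=2: fails
Holds on [1,1], so largest k = 0.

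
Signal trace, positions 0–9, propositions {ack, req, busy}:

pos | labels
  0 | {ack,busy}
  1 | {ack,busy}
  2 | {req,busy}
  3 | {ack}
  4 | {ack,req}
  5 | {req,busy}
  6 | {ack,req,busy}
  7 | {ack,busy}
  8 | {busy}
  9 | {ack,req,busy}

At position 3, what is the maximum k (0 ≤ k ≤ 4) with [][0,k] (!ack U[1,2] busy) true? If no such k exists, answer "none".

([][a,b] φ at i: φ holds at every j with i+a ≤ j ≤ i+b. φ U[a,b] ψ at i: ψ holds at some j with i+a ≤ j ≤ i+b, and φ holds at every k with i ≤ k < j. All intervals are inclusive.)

(!ack U[1,2] busy) must hold from j=3 onward; find where it first fails.
  j=3: fails → no k works.

none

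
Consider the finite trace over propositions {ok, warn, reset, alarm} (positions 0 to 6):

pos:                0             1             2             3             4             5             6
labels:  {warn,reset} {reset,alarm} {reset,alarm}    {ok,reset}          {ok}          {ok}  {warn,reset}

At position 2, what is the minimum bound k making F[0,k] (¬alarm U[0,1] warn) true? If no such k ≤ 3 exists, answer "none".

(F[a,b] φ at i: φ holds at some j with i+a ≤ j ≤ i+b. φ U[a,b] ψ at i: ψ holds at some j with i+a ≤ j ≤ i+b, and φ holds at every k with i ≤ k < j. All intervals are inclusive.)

Scan j = 2,3,… for (¬alarm U[0,1] warn):
  j=2: fails
  j=3: fails
  j=4: fails
  j=5: holds
First hit at j=5, so smallest k = 5-2 = 3.

3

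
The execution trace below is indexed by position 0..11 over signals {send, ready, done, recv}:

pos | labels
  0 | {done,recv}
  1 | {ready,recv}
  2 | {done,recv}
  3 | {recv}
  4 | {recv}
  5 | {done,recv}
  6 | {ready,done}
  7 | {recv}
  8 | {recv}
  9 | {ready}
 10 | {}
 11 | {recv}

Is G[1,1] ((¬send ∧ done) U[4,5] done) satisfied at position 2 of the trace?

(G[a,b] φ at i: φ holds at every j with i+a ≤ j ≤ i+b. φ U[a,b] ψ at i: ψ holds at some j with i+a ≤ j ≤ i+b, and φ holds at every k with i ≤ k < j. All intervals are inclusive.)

Check ((¬send ∧ done) U[4,5] done) at every j in [3,3]:
  j=3: fails
Fails at j=3 → formula fails.

Does not hold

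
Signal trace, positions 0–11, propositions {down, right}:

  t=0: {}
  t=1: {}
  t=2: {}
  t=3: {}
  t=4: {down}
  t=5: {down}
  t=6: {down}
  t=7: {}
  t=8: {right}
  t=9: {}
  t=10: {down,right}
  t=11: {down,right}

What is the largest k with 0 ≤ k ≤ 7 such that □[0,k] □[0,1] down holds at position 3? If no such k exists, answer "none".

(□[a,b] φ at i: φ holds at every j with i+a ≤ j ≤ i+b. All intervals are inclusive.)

none

□[0,1] down must hold from j=3 onward; find where it first fails.
  j=3: fails → no k works.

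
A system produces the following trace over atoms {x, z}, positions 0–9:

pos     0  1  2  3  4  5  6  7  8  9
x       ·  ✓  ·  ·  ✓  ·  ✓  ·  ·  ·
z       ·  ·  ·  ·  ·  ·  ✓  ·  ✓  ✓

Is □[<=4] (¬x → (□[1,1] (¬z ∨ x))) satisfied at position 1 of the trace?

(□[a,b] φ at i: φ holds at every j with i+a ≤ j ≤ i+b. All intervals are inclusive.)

Check (¬x → (□[1,1] (¬z ∨ x))) at every j in [1,5]:
  j=1: antecedent false → ✓
  j=2: antecedent true; consequent holds on [3,3] → ✓
  j=3: antecedent true; consequent holds on [4,4] → ✓
  j=4: antecedent false → ✓
  j=5: antecedent true; consequent holds on [6,6] → ✓
All positions satisfy it → formula holds.

True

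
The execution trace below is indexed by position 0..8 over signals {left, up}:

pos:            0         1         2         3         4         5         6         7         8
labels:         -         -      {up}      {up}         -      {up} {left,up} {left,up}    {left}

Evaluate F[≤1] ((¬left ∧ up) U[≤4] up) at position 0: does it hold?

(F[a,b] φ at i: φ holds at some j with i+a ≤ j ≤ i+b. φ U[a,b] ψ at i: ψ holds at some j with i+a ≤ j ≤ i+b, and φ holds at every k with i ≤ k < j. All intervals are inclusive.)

Does not hold

Check ((¬left ∧ up) U[≤4] up) at each j in [0,1]:
  j=0: fails
  j=1: fails
No position in the window satisfies it → formula fails.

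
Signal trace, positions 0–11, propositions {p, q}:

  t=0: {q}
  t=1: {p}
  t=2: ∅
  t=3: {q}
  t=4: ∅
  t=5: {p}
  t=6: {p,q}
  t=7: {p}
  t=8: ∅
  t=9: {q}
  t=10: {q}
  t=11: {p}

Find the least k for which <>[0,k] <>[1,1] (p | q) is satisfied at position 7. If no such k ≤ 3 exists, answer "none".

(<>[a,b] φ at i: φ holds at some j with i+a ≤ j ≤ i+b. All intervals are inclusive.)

1

Scan j = 7,8,… for <>[1,1] (p | q):
  j=7: fails
  j=8: holds
First hit at j=8, so smallest k = 8-7 = 1.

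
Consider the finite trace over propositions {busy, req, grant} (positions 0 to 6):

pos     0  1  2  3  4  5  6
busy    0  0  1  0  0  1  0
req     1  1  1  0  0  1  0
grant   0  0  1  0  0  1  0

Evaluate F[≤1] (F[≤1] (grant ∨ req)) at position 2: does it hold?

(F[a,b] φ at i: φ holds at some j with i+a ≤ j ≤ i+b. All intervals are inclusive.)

Yes

Check F[≤1] (grant ∨ req) at each j in [2,3]:
  j=2: holds (witness at 2)
  j=3: fails (none in [3,4])
Found at j=2 → formula holds.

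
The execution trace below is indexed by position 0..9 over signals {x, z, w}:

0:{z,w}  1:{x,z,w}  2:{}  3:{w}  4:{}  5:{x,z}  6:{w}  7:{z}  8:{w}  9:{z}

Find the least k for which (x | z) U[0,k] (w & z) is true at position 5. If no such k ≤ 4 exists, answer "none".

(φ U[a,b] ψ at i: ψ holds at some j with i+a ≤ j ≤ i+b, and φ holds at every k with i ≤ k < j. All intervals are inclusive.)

none

Need earliest j ≥ 5 with (w & z), and (x | z) at every k in [5,j-1].
  j=5: rhs fails.
  j=6: rhs fails.
  j=7: rhs fails.
  j=8: rhs fails.
  j=9: rhs fails.
No witness within the range → none.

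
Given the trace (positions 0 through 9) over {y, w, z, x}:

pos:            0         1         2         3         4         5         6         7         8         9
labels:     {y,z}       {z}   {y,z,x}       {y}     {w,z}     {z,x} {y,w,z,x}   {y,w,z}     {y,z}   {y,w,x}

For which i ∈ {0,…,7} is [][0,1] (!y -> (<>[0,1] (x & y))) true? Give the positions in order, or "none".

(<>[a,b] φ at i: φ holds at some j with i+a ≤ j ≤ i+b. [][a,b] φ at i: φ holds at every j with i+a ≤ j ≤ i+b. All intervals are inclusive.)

Evaluate at each i in [0,7]:
  i=0: ✓ (all of [0,1])
  i=1: ✓ (all of [1,2])
  i=2: ✓ (all of [2,3])
  i=3: ✗ (fails at j=4)
  i=4: ✗ (fails at j=4)
  i=5: ✓ (all of [5,6])
  i=6: ✓ (all of [6,7])
  i=7: ✓ (all of [7,8])

0, 1, 2, 5, 6, 7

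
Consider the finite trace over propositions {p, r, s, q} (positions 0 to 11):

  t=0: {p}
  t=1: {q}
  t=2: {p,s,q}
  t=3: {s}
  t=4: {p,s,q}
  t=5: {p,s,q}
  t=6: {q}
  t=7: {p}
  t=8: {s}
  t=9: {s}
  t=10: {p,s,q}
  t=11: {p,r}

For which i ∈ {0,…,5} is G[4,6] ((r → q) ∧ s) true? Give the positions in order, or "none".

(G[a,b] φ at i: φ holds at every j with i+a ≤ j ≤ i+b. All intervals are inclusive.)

4

Evaluate at each i in [0,5]:
  i=0: ✗ (fails at j=6)
  i=1: ✗ (fails at j=6)
  i=2: ✗ (fails at j=6)
  i=3: ✗ (fails at j=7)
  i=4: ✓ (all of [8,10])
  i=5: ✗ (fails at j=11)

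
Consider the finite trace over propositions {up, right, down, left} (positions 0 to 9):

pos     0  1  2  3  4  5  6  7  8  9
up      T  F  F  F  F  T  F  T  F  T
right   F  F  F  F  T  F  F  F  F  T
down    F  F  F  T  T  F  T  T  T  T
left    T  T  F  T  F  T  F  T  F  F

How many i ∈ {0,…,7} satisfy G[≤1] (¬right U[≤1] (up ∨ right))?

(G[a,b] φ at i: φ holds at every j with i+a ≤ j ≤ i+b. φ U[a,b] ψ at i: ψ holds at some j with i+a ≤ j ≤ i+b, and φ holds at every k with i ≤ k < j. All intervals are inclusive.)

Evaluate at each i in [0,7]:
  i=0: ✗ (fails at j=1)
  i=1: ✗ (fails at j=1)
  i=2: ✗ (fails at j=2)
  i=3: ✓ (all of [3,4])
  i=4: ✓ (all of [4,5])
  i=5: ✓ (all of [5,6])
  i=6: ✓ (all of [6,7])
  i=7: ✓ (all of [7,8])
Positions where it holds: {3, 4, 5, 6, 7} → 5.

5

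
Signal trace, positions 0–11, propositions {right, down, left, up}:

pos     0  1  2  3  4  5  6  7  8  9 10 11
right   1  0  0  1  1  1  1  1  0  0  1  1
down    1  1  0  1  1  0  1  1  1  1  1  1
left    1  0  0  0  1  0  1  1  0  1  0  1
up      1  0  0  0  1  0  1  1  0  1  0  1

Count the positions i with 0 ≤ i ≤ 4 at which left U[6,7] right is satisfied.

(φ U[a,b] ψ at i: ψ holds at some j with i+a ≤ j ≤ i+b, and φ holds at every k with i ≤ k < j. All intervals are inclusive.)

Evaluate at each i in [0,4]:
  i=0: ✗ (lhs fails at k=1 before rhs at j=6)
  i=1: ✗ (lhs fails at k=1 before rhs at j=7)
  i=2: ✗ (no rhs in [8,9])
  i=3: ✗ (lhs fails at k=3 before rhs at j=10)
  i=4: ✗ (lhs fails at k=5 before rhs at j=10)
Positions where it holds: {} → 0.

0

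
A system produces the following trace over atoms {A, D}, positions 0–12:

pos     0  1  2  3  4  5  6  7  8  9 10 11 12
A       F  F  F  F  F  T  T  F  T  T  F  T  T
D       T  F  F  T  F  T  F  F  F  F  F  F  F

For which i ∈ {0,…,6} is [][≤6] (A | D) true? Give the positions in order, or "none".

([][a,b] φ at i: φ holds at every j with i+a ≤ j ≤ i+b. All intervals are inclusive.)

none

Evaluate at each i in [0,6]:
  i=0: ✗ (fails at j=1)
  i=1: ✗ (fails at j=1)
  i=2: ✗ (fails at j=2)
  i=3: ✗ (fails at j=4)
  i=4: ✗ (fails at j=4)
  i=5: ✗ (fails at j=7)
  i=6: ✗ (fails at j=7)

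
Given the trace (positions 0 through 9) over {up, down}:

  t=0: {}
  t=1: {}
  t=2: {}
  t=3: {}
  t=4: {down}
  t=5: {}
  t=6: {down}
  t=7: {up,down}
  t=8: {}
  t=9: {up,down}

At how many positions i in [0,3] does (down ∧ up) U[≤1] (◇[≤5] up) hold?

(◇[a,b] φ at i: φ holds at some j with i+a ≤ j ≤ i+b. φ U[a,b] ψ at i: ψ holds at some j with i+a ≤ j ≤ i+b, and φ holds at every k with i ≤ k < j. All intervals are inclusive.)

2

Evaluate at each i in [0,3]:
  i=0: ✗ (no rhs in [0,1])
  i=1: ✗ (lhs fails at k=1 before rhs at j=2)
  i=2: ✓ (rhs at j=2)
  i=3: ✓ (rhs at j=3)
Positions where it holds: {2, 3} → 2.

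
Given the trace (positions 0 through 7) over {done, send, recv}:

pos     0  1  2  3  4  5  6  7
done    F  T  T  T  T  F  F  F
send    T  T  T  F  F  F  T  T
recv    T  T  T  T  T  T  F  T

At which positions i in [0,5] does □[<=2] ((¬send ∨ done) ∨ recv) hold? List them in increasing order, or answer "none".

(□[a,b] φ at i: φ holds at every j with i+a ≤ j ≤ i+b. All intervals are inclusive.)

Evaluate at each i in [0,5]:
  i=0: ✓ (all of [0,2])
  i=1: ✓ (all of [1,3])
  i=2: ✓ (all of [2,4])
  i=3: ✓ (all of [3,5])
  i=4: ✗ (fails at j=6)
  i=5: ✗ (fails at j=6)

0, 1, 2, 3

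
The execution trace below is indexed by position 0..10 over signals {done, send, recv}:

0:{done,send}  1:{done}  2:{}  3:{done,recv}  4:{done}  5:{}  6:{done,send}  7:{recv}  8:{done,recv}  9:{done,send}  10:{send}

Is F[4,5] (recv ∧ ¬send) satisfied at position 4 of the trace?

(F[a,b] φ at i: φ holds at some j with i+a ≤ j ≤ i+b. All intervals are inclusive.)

Yes

Check (recv ∧ ¬send) at each j in [8,9]:
  j=8: true
  j=9: false
Found at j=8 → formula holds.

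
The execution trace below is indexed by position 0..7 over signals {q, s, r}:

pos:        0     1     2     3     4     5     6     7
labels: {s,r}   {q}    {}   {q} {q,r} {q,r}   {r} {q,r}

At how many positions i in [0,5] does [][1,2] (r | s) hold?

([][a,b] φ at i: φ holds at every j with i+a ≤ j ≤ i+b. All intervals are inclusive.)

Evaluate at each i in [0,5]:
  i=0: ✗ (fails at j=1)
  i=1: ✗ (fails at j=2)
  i=2: ✗ (fails at j=3)
  i=3: ✓ (all of [4,5])
  i=4: ✓ (all of [5,6])
  i=5: ✓ (all of [6,7])
Positions where it holds: {3, 4, 5} → 3.

3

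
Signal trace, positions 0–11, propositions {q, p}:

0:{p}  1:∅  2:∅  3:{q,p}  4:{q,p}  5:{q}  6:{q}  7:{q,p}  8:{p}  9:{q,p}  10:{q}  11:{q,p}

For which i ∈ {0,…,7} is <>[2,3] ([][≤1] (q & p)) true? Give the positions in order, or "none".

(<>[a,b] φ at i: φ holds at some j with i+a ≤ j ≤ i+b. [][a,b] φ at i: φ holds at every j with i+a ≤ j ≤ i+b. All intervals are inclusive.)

Evaluate at each i in [0,7]:
  i=0: ✓ (witness j=3)
  i=1: ✓ (witness j=3)
  i=2: ✗ (none in [4,5])
  i=3: ✗ (none in [5,6])
  i=4: ✗ (none in [6,7])
  i=5: ✗ (none in [7,8])
  i=6: ✗ (none in [8,9])
  i=7: ✗ (none in [9,10])

0, 1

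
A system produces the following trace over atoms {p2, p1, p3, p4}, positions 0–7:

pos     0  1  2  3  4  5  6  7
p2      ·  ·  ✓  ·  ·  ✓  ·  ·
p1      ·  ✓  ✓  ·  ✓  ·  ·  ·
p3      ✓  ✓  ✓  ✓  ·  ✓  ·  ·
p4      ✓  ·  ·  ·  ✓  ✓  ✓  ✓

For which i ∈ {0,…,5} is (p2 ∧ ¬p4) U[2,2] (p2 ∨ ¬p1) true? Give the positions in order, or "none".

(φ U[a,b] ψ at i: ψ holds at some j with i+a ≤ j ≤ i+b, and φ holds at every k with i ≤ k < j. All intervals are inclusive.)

none

Evaluate at each i in [0,5]:
  i=0: ✗ (lhs fails at k=0 before rhs at j=2)
  i=1: ✗ (lhs fails at k=1 before rhs at j=3)
  i=2: ✗ (no rhs in [4,4])
  i=3: ✗ (lhs fails at k=3 before rhs at j=5)
  i=4: ✗ (lhs fails at k=4 before rhs at j=6)
  i=5: ✗ (lhs fails at k=5 before rhs at j=7)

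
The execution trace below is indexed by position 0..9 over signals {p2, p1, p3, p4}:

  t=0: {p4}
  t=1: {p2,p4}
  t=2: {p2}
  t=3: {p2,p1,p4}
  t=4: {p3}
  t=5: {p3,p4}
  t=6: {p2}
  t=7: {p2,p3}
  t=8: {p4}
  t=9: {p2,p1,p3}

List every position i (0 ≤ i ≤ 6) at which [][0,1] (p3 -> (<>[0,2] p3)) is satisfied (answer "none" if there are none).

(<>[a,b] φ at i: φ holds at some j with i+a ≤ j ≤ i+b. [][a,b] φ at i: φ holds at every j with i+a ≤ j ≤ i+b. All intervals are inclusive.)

0, 1, 2, 3, 4, 5, 6

Evaluate at each i in [0,6]:
  i=0: ✓ (all of [0,1])
  i=1: ✓ (all of [1,2])
  i=2: ✓ (all of [2,3])
  i=3: ✓ (all of [3,4])
  i=4: ✓ (all of [4,5])
  i=5: ✓ (all of [5,6])
  i=6: ✓ (all of [6,7])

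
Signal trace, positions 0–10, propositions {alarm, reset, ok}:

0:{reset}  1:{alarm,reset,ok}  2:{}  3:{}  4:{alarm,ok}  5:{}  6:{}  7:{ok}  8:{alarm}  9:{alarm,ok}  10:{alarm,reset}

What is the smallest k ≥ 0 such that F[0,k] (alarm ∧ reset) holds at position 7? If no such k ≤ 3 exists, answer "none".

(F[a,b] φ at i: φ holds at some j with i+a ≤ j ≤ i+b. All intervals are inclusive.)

Scan j = 7,8,… for (alarm ∧ reset):
  j=7: fails
  j=8: fails
  j=9: fails
  j=10: holds
First hit at j=10, so smallest k = 10-7 = 3.

3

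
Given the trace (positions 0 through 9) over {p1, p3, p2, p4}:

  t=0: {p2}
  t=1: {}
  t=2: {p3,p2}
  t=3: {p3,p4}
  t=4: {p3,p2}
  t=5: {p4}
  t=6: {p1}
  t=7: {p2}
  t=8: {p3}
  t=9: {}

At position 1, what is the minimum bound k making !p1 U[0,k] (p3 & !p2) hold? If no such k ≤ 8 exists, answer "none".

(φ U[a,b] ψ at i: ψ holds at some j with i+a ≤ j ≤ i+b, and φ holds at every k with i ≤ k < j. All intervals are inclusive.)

Need earliest j ≥ 1 with (p3 & !p2), and !p1 at every k in [1,j-1].
  j=1: rhs fails.
  j=2: rhs fails.
  j=3: rhs holds; lhs holds on [1,2]. k = 2.

2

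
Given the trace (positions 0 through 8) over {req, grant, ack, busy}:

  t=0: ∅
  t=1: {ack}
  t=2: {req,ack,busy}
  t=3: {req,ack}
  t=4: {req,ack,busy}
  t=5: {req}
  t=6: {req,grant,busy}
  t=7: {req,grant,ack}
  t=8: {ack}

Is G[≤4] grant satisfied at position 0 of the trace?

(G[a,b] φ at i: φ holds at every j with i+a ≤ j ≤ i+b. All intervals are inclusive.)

Check grant at every j in [0,4]:
  j=0: false
  j=1: false
  j=2: false
  j=3: false
  j=4: false
Fails at j=0 → formula fails.

No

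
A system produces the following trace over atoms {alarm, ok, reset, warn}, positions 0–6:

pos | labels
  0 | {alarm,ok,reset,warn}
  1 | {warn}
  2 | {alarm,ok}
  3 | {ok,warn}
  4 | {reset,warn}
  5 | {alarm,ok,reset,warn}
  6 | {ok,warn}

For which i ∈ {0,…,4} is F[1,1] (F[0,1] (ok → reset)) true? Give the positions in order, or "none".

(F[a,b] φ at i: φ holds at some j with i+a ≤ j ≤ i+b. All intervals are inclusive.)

Evaluate at each i in [0,4]:
  i=0: ✓ (witness j=1)
  i=1: ✗ (none in [2,2])
  i=2: ✓ (witness j=3)
  i=3: ✓ (witness j=4)
  i=4: ✓ (witness j=5)

0, 2, 3, 4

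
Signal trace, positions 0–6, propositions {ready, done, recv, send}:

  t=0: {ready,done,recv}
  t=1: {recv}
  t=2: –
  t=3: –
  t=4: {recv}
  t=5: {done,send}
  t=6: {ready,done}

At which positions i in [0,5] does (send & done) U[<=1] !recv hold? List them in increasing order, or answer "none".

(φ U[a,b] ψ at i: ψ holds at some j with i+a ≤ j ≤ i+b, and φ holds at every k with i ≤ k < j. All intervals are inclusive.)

Evaluate at each i in [0,5]:
  i=0: ✗ (no rhs in [0,1])
  i=1: ✗ (lhs fails at k=1 before rhs at j=2)
  i=2: ✓ (rhs at j=2)
  i=3: ✓ (rhs at j=3)
  i=4: ✗ (lhs fails at k=4 before rhs at j=5)
  i=5: ✓ (rhs at j=5)

2, 3, 5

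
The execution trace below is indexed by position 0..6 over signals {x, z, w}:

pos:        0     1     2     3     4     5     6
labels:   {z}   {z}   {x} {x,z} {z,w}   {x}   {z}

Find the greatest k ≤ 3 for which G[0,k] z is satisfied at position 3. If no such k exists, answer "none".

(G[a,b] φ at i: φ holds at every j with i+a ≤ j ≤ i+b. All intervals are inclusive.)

z must hold from j=3 onward; find where it first fails.
  j=3: holds
  j=4: holds
  j=5: fails
Holds on [3,4], so largest k = 1.

1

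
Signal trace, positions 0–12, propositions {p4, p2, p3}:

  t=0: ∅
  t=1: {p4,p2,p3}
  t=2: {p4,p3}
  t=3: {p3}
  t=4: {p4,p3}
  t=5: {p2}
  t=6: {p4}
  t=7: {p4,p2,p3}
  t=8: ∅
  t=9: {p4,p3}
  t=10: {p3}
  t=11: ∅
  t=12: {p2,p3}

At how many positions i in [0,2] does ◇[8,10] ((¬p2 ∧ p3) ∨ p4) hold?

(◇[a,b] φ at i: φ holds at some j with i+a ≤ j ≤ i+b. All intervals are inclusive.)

Evaluate at each i in [0,2]:
  i=0: ✓ (witness j=9)
  i=1: ✓ (witness j=9)
  i=2: ✓ (witness j=10)
Positions where it holds: {0, 1, 2} → 3.

3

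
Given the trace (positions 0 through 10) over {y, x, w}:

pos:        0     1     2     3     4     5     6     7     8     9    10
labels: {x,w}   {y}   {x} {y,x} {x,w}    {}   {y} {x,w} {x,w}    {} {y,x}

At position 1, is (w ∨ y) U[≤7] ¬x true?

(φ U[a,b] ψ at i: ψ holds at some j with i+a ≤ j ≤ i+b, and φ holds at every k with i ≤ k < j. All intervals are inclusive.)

Holds

Need some j in [1,8] with ¬x, and (w ∨ y) at every k in [1,j-1].
  j=1: ¬x holds; no prefix to check → satisfied.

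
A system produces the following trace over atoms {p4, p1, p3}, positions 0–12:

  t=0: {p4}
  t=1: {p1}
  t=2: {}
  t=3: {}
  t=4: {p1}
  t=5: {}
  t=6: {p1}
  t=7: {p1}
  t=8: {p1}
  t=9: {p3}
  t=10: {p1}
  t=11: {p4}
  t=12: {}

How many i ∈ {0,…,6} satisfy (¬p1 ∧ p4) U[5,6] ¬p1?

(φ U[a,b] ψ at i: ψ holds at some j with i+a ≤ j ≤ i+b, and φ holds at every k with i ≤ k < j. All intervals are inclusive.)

Evaluate at each i in [0,6]:
  i=0: ✗ (lhs fails at k=1 before rhs at j=5)
  i=1: ✗ (no rhs in [6,7])
  i=2: ✗ (no rhs in [7,8])
  i=3: ✗ (lhs fails at k=3 before rhs at j=9)
  i=4: ✗ (lhs fails at k=4 before rhs at j=9)
  i=5: ✗ (lhs fails at k=5 before rhs at j=11)
  i=6: ✗ (lhs fails at k=6 before rhs at j=11)
Positions where it holds: {} → 0.

0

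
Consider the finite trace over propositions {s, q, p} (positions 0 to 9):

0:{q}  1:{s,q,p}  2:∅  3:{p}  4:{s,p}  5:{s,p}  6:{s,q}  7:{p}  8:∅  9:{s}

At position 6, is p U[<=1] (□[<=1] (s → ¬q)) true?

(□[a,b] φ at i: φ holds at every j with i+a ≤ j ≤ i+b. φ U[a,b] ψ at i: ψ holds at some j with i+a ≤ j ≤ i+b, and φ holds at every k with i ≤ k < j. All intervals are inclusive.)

Need some j in [6,7] with □[<=1] (s → ¬q), and p at every k in [6,j-1].
  j=6: □[<=1] (s → ¬q) — fails at 6.
  j=7: □[<=1] (s → ¬q) holds, but p fails at k=6 → not this j.
No j in the window works → until fails.

False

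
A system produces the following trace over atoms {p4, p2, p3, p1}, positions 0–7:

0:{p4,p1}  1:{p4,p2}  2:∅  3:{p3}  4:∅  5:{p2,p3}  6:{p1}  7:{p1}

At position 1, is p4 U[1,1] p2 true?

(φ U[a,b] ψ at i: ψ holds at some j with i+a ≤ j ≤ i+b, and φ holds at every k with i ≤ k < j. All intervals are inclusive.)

False

Need some j in [2,2] with p2, and p4 at every k in [1,j-1].
  j=2: p2 false.
No j in the window works → until fails.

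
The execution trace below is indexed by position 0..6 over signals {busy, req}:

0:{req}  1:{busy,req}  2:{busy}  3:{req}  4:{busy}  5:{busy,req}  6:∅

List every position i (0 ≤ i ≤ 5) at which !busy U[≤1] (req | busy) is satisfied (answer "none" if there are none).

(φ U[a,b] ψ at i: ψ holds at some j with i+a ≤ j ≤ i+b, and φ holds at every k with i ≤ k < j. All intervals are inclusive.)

Evaluate at each i in [0,5]:
  i=0: ✓ (rhs at j=0)
  i=1: ✓ (rhs at j=1)
  i=2: ✓ (rhs at j=2)
  i=3: ✓ (rhs at j=3)
  i=4: ✓ (rhs at j=4)
  i=5: ✓ (rhs at j=5)

0, 1, 2, 3, 4, 5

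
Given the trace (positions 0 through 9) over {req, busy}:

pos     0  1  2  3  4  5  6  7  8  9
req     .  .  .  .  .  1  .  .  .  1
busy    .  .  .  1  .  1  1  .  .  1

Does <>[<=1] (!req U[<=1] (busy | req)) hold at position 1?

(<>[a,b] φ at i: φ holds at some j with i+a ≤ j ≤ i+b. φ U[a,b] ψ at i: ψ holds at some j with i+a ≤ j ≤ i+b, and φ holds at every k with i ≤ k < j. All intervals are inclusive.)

Yes

Check (!req U[<=1] (busy | req)) at each j in [1,2]:
  j=1: fails
  j=2: holds
Found at j=2 → formula holds.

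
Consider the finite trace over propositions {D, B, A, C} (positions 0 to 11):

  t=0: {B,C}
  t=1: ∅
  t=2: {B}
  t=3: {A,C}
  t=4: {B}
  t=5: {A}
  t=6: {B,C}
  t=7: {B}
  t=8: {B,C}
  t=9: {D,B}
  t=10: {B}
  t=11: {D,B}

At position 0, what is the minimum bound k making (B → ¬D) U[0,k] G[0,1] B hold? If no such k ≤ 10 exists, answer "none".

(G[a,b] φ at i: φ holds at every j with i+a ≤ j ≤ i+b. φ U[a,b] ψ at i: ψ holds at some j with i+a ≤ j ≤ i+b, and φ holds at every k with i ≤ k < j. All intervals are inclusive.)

Need earliest j ≥ 0 with G[0,1] B, and (B → ¬D) at every k in [0,j-1].
  j=0: rhs fails.
  j=1: rhs fails.
  j=2: rhs fails.
  j=3: rhs fails.
  j=4: rhs fails.
  j=5: rhs fails.
  j=6: rhs holds; lhs holds on [0,5]. k = 6.

6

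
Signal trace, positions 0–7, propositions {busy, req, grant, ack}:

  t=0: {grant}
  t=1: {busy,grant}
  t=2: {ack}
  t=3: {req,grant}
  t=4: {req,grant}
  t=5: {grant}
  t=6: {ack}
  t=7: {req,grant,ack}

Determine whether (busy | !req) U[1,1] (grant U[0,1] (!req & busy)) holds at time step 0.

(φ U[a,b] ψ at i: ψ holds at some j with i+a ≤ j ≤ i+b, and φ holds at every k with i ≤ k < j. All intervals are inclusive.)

Holds

Need some j in [1,1] with (grant U[0,1] (!req & busy)), and (busy | !req) at every k in [0,j-1].
  j=1: (grant U[0,1] (!req & busy)) holds; (busy | !req) holds at every k in [0,0] → satisfied.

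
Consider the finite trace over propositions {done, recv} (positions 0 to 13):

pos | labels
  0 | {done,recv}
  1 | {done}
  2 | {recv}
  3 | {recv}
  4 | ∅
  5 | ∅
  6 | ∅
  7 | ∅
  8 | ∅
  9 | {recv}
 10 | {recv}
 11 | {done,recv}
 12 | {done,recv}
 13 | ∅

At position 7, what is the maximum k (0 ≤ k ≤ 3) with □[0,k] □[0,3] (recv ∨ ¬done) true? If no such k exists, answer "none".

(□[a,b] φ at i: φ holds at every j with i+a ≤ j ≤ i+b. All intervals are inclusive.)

□[0,3] (recv ∨ ¬done) must hold from j=7 onward; find where it first fails.
  j=7: holds
  j=8: holds
  j=9: holds
  j=10: holds
Holds through j=10; largest k = 3.

3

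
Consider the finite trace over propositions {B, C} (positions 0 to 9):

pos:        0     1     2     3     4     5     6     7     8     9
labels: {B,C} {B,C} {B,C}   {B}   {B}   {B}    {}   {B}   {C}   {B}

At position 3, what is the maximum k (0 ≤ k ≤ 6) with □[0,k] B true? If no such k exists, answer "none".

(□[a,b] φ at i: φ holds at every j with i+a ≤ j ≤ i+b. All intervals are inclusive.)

2

B must hold from j=3 onward; find where it first fails.
  j=3: holds
  j=4: holds
  j=5: holds
  j=6: fails
Holds on [3,5], so largest k = 2.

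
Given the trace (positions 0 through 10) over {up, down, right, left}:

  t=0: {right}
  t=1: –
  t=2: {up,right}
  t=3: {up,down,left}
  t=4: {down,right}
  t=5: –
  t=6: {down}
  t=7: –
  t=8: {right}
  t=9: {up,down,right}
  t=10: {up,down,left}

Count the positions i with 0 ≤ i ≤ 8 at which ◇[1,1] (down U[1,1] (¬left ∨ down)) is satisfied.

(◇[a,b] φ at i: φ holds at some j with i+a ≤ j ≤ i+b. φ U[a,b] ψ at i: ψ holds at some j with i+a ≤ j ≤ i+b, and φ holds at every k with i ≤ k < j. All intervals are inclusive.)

4

Evaluate at each i in [0,8]:
  i=0: ✗ (none in [1,1])
  i=1: ✗ (none in [2,2])
  i=2: ✓ (witness j=3)
  i=3: ✓ (witness j=4)
  i=4: ✗ (none in [5,5])
  i=5: ✓ (witness j=6)
  i=6: ✗ (none in [7,7])
  i=7: ✗ (none in [8,8])
  i=8: ✓ (witness j=9)
Positions where it holds: {2, 3, 5, 8} → 4.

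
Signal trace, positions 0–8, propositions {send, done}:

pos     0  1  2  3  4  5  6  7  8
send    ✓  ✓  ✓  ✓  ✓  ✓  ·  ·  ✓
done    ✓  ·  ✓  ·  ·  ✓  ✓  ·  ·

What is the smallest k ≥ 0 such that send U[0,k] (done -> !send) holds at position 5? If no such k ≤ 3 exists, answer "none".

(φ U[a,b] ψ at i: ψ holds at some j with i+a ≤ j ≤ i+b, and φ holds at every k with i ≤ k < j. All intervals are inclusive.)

1

Need earliest j ≥ 5 with (done -> !send), and send at every k in [5,j-1].
  j=5: rhs fails.
  j=6: rhs holds; lhs holds on [5,5]. k = 1.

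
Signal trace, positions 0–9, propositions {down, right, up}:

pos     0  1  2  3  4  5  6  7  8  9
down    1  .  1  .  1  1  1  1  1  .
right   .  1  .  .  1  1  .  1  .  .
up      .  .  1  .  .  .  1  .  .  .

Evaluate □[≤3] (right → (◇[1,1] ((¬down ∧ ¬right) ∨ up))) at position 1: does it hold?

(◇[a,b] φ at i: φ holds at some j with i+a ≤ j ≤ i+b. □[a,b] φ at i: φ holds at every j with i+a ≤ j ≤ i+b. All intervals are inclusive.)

Check (right → (◇[1,1] ((¬down ∧ ¬right) ∨ up))) at every j in [1,4]:
  j=1: antecedent true; consequent holds (witness at 2) → ✓
  j=2: antecedent false → ✓
  j=3: antecedent false → ✓
  j=4: antecedent true; consequent fails (none in [5,5]) → ✗
Fails at j=4 → formula fails.

No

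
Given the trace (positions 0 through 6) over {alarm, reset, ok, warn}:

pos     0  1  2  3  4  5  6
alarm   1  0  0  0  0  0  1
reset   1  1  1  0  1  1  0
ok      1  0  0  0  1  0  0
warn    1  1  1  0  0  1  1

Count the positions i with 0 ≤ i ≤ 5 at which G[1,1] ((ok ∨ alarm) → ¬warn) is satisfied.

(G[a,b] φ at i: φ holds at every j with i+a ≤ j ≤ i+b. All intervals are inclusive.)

5

Evaluate at each i in [0,5]:
  i=0: ✓ (all of [1,1])
  i=1: ✓ (all of [2,2])
  i=2: ✓ (all of [3,3])
  i=3: ✓ (all of [4,4])
  i=4: ✓ (all of [5,5])
  i=5: ✗ (fails at j=6)
Positions where it holds: {0, 1, 2, 3, 4} → 5.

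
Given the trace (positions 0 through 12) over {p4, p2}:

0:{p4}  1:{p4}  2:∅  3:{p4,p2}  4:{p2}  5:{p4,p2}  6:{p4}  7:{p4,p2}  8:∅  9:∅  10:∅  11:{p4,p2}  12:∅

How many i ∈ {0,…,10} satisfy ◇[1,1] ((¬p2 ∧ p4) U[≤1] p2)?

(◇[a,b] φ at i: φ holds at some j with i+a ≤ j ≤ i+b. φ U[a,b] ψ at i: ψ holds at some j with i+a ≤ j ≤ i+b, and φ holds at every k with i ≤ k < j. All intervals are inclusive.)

6

Evaluate at each i in [0,10]:
  i=0: ✗ (none in [1,1])
  i=1: ✗ (none in [2,2])
  i=2: ✓ (witness j=3)
  i=3: ✓ (witness j=4)
  i=4: ✓ (witness j=5)
  i=5: ✓ (witness j=6)
  i=6: ✓ (witness j=7)
  i=7: ✗ (none in [8,8])
  i=8: ✗ (none in [9,9])
  i=9: ✗ (none in [10,10])
  i=10: ✓ (witness j=11)
Positions where it holds: {2, 3, 4, 5, 6, 10} → 6.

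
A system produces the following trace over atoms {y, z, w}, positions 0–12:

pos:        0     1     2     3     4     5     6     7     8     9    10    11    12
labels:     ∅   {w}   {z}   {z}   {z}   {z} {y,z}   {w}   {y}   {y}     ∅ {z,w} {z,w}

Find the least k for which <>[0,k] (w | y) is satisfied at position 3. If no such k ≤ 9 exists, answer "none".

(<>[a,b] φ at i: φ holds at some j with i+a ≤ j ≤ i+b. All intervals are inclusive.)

3

Scan j = 3,4,… for (w | y):
  j=3: fails
  j=4: fails
  j=5: fails
  j=6: holds
First hit at j=6, so smallest k = 6-3 = 3.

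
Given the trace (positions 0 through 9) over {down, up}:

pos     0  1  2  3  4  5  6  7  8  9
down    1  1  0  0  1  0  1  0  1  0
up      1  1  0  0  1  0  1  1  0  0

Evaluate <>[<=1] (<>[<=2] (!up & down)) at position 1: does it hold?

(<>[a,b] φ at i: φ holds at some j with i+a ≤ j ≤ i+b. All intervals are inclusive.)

No

Check <>[<=2] (!up & down) at each j in [1,2]:
  j=1: fails (none in [1,3])
  j=2: fails (none in [2,4])
No position in the window satisfies it → formula fails.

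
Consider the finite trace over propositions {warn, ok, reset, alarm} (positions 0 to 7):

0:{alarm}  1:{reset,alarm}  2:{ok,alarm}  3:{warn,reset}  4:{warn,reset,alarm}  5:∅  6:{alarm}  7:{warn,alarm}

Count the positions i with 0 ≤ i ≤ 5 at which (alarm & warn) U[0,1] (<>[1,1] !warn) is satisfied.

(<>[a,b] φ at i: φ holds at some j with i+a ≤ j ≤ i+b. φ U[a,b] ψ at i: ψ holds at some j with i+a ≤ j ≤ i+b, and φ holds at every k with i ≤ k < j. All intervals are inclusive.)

4

Evaluate at each i in [0,5]:
  i=0: ✓ (rhs at j=0)
  i=1: ✓ (rhs at j=1)
  i=2: ✗ (no rhs in [2,3])
  i=3: ✗ (lhs fails at k=3 before rhs at j=4)
  i=4: ✓ (rhs at j=4)
  i=5: ✓ (rhs at j=5)
Positions where it holds: {0, 1, 4, 5} → 4.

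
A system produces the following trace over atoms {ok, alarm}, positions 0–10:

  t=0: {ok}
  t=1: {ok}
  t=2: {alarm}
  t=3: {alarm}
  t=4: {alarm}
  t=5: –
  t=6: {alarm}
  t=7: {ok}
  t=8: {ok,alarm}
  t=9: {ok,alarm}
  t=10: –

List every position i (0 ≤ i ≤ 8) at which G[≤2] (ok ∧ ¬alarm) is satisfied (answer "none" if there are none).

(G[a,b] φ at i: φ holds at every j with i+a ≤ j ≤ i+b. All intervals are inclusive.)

none

Evaluate at each i in [0,8]:
  i=0: ✗ (fails at j=2)
  i=1: ✗ (fails at j=2)
  i=2: ✗ (fails at j=2)
  i=3: ✗ (fails at j=3)
  i=4: ✗ (fails at j=4)
  i=5: ✗ (fails at j=5)
  i=6: ✗ (fails at j=6)
  i=7: ✗ (fails at j=8)
  i=8: ✗ (fails at j=8)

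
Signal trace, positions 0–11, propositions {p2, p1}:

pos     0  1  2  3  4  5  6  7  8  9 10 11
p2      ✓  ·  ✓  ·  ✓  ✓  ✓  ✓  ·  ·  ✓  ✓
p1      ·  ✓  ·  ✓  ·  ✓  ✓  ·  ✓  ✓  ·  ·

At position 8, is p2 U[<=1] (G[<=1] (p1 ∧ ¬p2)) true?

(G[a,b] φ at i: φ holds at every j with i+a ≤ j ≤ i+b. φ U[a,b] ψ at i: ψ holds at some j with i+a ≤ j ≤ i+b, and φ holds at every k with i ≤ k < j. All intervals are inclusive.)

True

Need some j in [8,9] with G[<=1] (p1 ∧ ¬p2), and p2 at every k in [8,j-1].
  j=8: G[<=1] (p1 ∧ ¬p2) holds; no prefix to check → satisfied.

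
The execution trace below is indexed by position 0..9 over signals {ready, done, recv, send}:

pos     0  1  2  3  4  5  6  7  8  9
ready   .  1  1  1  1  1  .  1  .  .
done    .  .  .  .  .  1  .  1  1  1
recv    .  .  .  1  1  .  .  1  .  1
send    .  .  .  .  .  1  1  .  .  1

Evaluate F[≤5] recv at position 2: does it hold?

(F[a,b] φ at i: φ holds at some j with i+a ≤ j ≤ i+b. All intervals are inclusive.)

Check recv at each j in [2,7]:
  j=2: false
  j=3: true
  j=4: true
  j=5: false
  j=6: false
  j=7: true
Found at j=3 → formula holds.

Holds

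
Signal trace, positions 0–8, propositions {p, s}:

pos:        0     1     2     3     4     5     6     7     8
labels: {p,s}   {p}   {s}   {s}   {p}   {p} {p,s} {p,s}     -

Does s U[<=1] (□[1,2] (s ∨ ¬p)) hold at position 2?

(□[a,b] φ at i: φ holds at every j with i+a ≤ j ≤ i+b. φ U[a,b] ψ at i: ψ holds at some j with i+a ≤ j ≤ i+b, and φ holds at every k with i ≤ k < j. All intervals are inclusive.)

False

Need some j in [2,3] with □[1,2] (s ∨ ¬p), and s at every k in [2,j-1].
  j=2: □[1,2] (s ∨ ¬p) — fails at 4.
  j=3: □[1,2] (s ∨ ¬p) — fails at 4.
No j in the window works → until fails.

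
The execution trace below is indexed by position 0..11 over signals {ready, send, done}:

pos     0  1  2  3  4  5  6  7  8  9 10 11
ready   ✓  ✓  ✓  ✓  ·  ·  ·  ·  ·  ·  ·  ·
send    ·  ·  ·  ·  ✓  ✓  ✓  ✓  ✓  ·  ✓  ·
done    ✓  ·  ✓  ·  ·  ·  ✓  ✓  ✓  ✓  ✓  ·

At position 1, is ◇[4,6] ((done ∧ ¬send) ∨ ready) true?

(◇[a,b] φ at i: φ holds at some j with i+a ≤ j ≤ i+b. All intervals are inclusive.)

Does not hold

Check ((done ∧ ¬send) ∨ ready) at each j in [5,7]:
  j=5: false
  j=6: false
  j=7: false
No position in the window satisfies it → formula fails.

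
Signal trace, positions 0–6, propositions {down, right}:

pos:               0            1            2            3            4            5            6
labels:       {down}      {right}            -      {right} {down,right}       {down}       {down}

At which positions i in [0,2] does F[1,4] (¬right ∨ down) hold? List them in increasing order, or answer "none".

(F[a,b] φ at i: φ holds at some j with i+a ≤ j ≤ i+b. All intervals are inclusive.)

Evaluate at each i in [0,2]:
  i=0: ✓ (witness j=2)
  i=1: ✓ (witness j=2)
  i=2: ✓ (witness j=4)

0, 1, 2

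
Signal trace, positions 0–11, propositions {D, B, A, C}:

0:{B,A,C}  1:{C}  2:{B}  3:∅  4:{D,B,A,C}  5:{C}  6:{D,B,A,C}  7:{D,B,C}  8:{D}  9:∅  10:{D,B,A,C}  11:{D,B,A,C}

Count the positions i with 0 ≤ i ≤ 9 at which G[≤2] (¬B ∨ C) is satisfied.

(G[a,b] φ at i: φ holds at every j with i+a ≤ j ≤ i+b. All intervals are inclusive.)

Evaluate at each i in [0,9]:
  i=0: ✗ (fails at j=2)
  i=1: ✗ (fails at j=2)
  i=2: ✗ (fails at j=2)
  i=3: ✓ (all of [3,5])
  i=4: ✓ (all of [4,6])
  i=5: ✓ (all of [5,7])
  i=6: ✓ (all of [6,8])
  i=7: ✓ (all of [7,9])
  i=8: ✓ (all of [8,10])
  i=9: ✓ (all of [9,11])
Positions where it holds: {3, 4, 5, 6, 7, 8, 9} → 7.

7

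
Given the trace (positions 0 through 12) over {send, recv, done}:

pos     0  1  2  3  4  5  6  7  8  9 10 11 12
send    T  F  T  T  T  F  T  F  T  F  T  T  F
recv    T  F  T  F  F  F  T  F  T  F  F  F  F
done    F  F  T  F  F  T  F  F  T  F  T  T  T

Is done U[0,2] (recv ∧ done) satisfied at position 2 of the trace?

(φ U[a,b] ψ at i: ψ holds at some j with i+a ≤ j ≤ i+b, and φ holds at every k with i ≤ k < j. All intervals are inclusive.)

Need some j in [2,4] with (recv ∧ done), and done at every k in [2,j-1].
  j=2: (recv ∧ done) holds; no prefix to check → satisfied.

True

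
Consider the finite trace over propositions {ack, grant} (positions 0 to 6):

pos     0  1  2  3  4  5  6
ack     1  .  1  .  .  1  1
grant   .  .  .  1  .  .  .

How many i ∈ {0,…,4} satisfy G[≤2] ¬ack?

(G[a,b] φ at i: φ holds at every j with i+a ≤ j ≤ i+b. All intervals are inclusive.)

0

Evaluate at each i in [0,4]:
  i=0: ✗ (fails at j=0)
  i=1: ✗ (fails at j=2)
  i=2: ✗ (fails at j=2)
  i=3: ✗ (fails at j=5)
  i=4: ✗ (fails at j=5)
Positions where it holds: {} → 0.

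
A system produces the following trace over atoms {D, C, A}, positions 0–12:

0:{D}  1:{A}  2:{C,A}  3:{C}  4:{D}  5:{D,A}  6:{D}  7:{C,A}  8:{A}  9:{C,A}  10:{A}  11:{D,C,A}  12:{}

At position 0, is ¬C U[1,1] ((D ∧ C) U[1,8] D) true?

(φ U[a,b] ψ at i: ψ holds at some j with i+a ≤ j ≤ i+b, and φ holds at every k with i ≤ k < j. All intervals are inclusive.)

No

Need some j in [1,1] with ((D ∧ C) U[1,8] D), and ¬C at every k in [0,j-1].
  j=1: ((D ∧ C) U[1,8] D) — fails.
No j in the window works → until fails.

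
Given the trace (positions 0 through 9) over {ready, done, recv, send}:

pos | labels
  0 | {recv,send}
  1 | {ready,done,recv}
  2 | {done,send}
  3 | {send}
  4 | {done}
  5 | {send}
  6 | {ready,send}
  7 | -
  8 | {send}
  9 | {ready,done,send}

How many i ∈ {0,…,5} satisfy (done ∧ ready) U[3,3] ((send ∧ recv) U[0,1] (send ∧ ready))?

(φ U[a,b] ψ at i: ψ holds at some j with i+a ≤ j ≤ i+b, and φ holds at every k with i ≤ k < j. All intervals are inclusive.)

Evaluate at each i in [0,5]:
  i=0: ✗ (no rhs in [3,3])
  i=1: ✗ (no rhs in [4,4])
  i=2: ✗ (no rhs in [5,5])
  i=3: ✗ (lhs fails at k=3 before rhs at j=6)
  i=4: ✗ (no rhs in [7,7])
  i=5: ✗ (no rhs in [8,8])
Positions where it holds: {} → 0.

0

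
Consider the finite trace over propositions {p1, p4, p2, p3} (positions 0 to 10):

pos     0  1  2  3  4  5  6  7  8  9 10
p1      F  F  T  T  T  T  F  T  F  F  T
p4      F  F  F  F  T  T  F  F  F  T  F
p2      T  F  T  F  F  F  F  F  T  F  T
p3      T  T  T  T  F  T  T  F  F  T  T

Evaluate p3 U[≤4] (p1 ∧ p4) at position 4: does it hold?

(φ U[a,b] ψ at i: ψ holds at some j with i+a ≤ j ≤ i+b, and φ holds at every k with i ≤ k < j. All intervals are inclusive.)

Need some j in [4,8] with (p1 ∧ p4), and p3 at every k in [4,j-1].
  j=4: (p1 ∧ p4) holds; no prefix to check → satisfied.

Holds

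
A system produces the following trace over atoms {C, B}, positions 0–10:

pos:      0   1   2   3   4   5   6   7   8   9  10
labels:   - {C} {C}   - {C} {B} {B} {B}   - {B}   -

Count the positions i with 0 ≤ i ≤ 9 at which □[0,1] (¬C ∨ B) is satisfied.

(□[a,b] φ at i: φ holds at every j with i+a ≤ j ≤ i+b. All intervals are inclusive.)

5

Evaluate at each i in [0,9]:
  i=0: ✗ (fails at j=1)
  i=1: ✗ (fails at j=1)
  i=2: ✗ (fails at j=2)
  i=3: ✗ (fails at j=4)
  i=4: ✗ (fails at j=4)
  i=5: ✓ (all of [5,6])
  i=6: ✓ (all of [6,7])
  i=7: ✓ (all of [7,8])
  i=8: ✓ (all of [8,9])
  i=9: ✓ (all of [9,10])
Positions where it holds: {5, 6, 7, 8, 9} → 5.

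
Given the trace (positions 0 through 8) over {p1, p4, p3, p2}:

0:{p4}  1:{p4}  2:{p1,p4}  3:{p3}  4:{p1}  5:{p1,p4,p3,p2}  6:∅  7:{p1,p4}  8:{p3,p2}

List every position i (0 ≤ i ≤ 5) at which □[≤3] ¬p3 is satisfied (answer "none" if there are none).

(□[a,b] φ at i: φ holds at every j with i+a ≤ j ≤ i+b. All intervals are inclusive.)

none

Evaluate at each i in [0,5]:
  i=0: ✗ (fails at j=3)
  i=1: ✗ (fails at j=3)
  i=2: ✗ (fails at j=3)
  i=3: ✗ (fails at j=3)
  i=4: ✗ (fails at j=5)
  i=5: ✗ (fails at j=5)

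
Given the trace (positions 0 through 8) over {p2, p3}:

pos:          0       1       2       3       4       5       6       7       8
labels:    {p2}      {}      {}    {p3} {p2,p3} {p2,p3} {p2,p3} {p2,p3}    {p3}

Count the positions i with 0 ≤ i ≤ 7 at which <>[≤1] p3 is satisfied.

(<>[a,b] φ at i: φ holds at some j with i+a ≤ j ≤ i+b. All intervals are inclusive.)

Evaluate at each i in [0,7]:
  i=0: ✗ (none in [0,1])
  i=1: ✗ (none in [1,2])
  i=2: ✓ (witness j=3)
  i=3: ✓ (witness j=3)
  i=4: ✓ (witness j=4)
  i=5: ✓ (witness j=5)
  i=6: ✓ (witness j=6)
  i=7: ✓ (witness j=7)
Positions where it holds: {2, 3, 4, 5, 6, 7} → 6.

6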